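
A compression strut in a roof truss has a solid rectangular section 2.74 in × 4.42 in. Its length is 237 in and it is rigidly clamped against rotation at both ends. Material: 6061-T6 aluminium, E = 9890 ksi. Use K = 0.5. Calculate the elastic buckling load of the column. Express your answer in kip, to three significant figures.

P_cr ≈ 52.7 kip

Buckling occurs about the weak axis: I_min = h·b³/12 with b = 2.74 in (the shorter side).
I_min = 4.42×2.74³/12 = 7.577 in⁴
Effective length L_e = K·L = 0.5 × 237 = 118.5 in
P_cr = π²EI / L_e² = π² × 9890×10³ × 7.577 / 118.5² = 5.267×10^4 lb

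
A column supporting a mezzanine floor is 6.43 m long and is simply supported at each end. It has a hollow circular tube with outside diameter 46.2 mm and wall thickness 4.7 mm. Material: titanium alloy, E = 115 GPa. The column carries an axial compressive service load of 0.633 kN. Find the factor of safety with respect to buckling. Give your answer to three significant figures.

n ≈ 5.79

Inner diameter d_i = 46.2 − 2×4.7 = 36.80 mm
I = π(d_o⁴ − d_i⁴)/64 = π(46.2⁴ − 36.80⁴)/64 = 1.336×10^5 mm⁴
I = 1.336×10^5 mm⁴ = 1.336×10^-7 m⁴
Effective length L_e = K·L = 1 × 6.43 = 6.430 m
P_cr = π²EI / L_e² = π² × 115×10⁹ × 1.336×10^-7 / 6.430² = 3.668×10^3 N
Factor of safety n = P_cr / P = 3.6679 / 0.633 = 5.79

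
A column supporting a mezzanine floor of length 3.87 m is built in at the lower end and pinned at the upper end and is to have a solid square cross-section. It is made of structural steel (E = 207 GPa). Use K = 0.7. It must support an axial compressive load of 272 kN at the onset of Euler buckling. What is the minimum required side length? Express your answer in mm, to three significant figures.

a ≈ 58.5 mm

L_e = K·L = 0.7 × 3.87 = 2.709 m
Required I = P_cr·L_e²/(π²E) = 2.720×10^5 × 2.709² / (π² × 2.07×10^11) = 9.771×10^-7 m⁴
I_req = 9.771×10^5 mm⁴
Solid square: I = a⁴/12  ⇒  a = (12I)^(1/4) = (12×9.771×10^5)^(1/4) = 58.5 mm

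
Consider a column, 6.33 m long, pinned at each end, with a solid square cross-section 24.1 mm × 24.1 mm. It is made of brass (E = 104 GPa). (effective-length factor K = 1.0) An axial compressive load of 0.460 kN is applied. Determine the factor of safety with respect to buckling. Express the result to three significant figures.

I = a⁴/12 = 24.1⁴/12 = 2.811×10^4 mm⁴
I = 2.811×10^4 mm⁴ = 2.811×10^-8 m⁴
Effective length L_e = K·L = 1 × 6.33 = 6.330 m
P_cr = π²EI / L_e² = π² × 104×10⁹ × 2.811×10^-8 / 6.330² = 720.1 N
Factor of safety n = P_cr / P = 0.72013 / 0.460 = 1.57

n ≈ 1.57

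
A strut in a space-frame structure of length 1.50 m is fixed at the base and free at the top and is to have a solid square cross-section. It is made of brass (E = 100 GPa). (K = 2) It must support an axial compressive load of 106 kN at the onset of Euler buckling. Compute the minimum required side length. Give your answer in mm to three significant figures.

a ≈ 58.4 mm

L_e = K·L = 2 × 1.50 = 3.000 m
Required I = P_cr·L_e²/(π²E) = 1.060×10^5 × 3.000² / (π² × 1.00×10^11) = 9.666×10^-7 m⁴
I_req = 9.666×10^5 mm⁴
Solid square: I = a⁴/12  ⇒  a = (12I)^(1/4) = (12×9.666×10^5)^(1/4) = 58.4 mm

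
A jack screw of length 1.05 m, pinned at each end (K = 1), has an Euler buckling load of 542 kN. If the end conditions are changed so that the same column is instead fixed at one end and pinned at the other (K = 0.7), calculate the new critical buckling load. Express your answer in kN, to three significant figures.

P_cr ∝ 1/K², so P_cr,new = P_cr,old × (K_old/K_new)² = 542 × (1/0.7)²
= 542 × 2.041 = 1110 kN

P_cr ≈ 1110 kN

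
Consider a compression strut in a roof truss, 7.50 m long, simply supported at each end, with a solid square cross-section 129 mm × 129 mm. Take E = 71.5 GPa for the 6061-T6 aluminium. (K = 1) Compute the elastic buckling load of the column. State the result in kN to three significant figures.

P_cr ≈ 290 kN

I = a⁴/12 = 129⁴/12 = 2.308×10^7 mm⁴
I = 2.308×10^7 mm⁴ = 2.308×10^-5 m⁴
Effective length L_e = K·L = 1 × 7.50 = 7.500 m
P_cr = π²EI / L_e² = π² × 71.5×10⁹ × 2.308×10^-5 / 7.500² = 2.895×10^5 N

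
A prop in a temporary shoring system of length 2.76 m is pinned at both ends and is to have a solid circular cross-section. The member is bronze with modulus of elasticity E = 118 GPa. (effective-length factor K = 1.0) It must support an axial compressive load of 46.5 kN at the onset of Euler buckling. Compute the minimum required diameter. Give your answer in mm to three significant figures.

L_e = K·L = 1 × 2.76 = 2.760 m
Required I = P_cr·L_e²/(π²E) = 4.650×10^4 × 2.760² / (π² × 1.18×10^11) = 3.042×10^-7 m⁴
I_req = 3.042×10^5 mm⁴
Solid circle: I = πd⁴/64  ⇒  d = (64I/π)^(1/4) = (64×3.042×10^5/π)^(1/4) = 49.9 mm

d ≈ 49.9 mm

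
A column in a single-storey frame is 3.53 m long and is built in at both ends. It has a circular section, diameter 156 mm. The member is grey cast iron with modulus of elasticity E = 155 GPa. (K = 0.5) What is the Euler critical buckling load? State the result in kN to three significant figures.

I = πd⁴/64 = π×156⁴/64 = 2.907×10^7 mm⁴
I = 2.907×10^7 mm⁴ = 2.907×10^-5 m⁴
Effective length L_e = K·L = 0.5 × 3.53 = 1.765 m
P_cr = π²EI / L_e² = π² × 155×10⁹ × 2.907×10^-5 / 1.765² = 1.428×10^7 N

P_cr ≈ 14300 kN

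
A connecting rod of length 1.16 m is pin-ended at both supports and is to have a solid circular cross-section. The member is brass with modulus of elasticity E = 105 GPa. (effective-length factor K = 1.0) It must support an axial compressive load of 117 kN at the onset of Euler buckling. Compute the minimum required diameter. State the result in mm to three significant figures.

L_e = K·L = 1 × 1.16 = 1.160 m
Required I = P_cr·L_e²/(π²E) = 1.170×10^5 × 1.160² / (π² × 1.05×10^11) = 1.519×10^-7 m⁴
I_req = 1.519×10^5 mm⁴
Solid circle: I = πd⁴/64  ⇒  d = (64I/π)^(1/4) = (64×1.519×10^5/π)^(1/4) = 41.9 mm

d ≈ 41.9 mm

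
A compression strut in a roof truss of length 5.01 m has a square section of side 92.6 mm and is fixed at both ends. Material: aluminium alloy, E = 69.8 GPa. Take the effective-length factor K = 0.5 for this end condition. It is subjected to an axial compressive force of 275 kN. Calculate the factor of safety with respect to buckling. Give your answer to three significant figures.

n ≈ 2.45

I = a⁴/12 = 92.6⁴/12 = 6.127×10^6 mm⁴
I = 6.127×10^6 mm⁴ = 6.127×10^-6 m⁴
Effective length L_e = K·L = 0.5 × 5.01 = 2.505 m
P_cr = π²EI / L_e² = π² × 69.8×10⁹ × 6.127×10^-6 / 2.505² = 6.727×10^5 N
Factor of safety n = P_cr / P = 672.67 / 275 = 2.45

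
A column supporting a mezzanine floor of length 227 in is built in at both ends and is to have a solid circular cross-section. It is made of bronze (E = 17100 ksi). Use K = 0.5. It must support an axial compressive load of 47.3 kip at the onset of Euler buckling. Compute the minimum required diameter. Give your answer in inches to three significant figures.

d ≈ 2.93 in

L_e = K·L = 0.5 × 227 = 113.5 in
Required I = P_cr·L_e²/(π²E) = 4.730×10^4 × 113.5² / (π² × 1.71×10^7) = 3.610 in⁴
Solid circle: I = πd⁴/64  ⇒  d = (64I/π)^(1/4) = (64×3.610/π)^(1/4) = 2.93 in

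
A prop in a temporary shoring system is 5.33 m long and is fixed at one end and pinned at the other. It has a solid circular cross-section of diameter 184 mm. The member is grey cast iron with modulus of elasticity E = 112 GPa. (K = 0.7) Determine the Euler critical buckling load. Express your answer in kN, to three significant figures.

I = πd⁴/64 = π×184⁴/64 = 5.627×10^7 mm⁴
I = 5.627×10^7 mm⁴ = 5.627×10^-5 m⁴
Effective length L_e = K·L = 0.7 × 5.33 = 3.731 m
P_cr = π²EI / L_e² = π² × 112×10⁹ × 5.627×10^-5 / 3.731² = 4.468×10^6 N

P_cr ≈ 4470 kN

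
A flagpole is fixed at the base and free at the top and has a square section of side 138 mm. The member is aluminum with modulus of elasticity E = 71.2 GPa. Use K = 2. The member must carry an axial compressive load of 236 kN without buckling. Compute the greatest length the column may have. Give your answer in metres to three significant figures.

L_max ≈ 4.74 m

I = a⁴/12 = 138⁴/12 = 3.022×10^7 mm⁴
I = 3.022×10^-5 m⁴
At the buckling limit P_cr = P = 2.360×10^5 N
From P_cr = π²EI/(K·L)²:  L = (1/K)·√(π²EI/P_cr) = (1/2)·√(π²×7.12×10^10×3.022×10^-5/2.360×10^5)
L = 4.74 m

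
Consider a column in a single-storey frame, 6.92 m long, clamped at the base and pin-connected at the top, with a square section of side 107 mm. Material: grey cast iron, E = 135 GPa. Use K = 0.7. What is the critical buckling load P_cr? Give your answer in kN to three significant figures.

P_cr ≈ 620 kN

I = a⁴/12 = 107⁴/12 = 1.092×10^7 mm⁴
I = 1.092×10^7 mm⁴ = 1.092×10^-5 m⁴
Effective length L_e = K·L = 0.7 × 6.92 = 4.844 m
P_cr = π²EI / L_e² = π² × 135×10⁹ × 1.092×10^-5 / 4.844² = 6.203×10^5 N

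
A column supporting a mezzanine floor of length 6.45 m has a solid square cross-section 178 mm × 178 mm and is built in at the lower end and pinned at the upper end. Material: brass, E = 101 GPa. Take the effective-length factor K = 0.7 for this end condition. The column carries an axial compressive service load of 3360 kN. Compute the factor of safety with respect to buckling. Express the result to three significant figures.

I = a⁴/12 = 178⁴/12 = 8.366×10^7 mm⁴
I = 8.366×10^7 mm⁴ = 8.366×10^-5 m⁴
Effective length L_e = K·L = 0.7 × 6.45 = 4.515 m
P_cr = π²EI / L_e² = π² × 101×10⁹ × 8.366×10^-5 / 4.515² = 4.091×10^6 N
Factor of safety n = P_cr / P = 4090.8 / 3360 = 1.22

n ≈ 1.22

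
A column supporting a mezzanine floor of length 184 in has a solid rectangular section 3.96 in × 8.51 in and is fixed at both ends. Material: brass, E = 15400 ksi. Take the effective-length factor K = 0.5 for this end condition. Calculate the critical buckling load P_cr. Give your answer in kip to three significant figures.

P_cr ≈ 791 kip

Buckling occurs about the weak axis: I_min = h·b³/12 with b = 3.96 in (the shorter side).
I_min = 8.51×3.96³/12 = 44.04 in⁴
Effective length L_e = K·L = 0.5 × 184 = 92.00 in
P_cr = π²EI / L_e² = π² × 15400×10³ × 44.04 / 92.00² = 7.908×10^5 lb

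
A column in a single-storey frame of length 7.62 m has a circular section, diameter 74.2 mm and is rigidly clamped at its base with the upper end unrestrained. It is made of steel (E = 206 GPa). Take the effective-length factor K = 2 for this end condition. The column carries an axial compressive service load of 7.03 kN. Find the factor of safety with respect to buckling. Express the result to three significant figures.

n ≈ 1.85

I = πd⁴/64 = π×74.2⁴/64 = 1.488×10^6 mm⁴
I = 1.488×10^6 mm⁴ = 1.488×10^-6 m⁴
Effective length L_e = K·L = 2 × 7.62 = 15.24 m
P_cr = π²EI / L_e² = π² × 206×10⁹ × 1.488×10^-6 / 15.24² = 1.303×10^4 N
Factor of safety n = P_cr / P = 13.025 / 7.03 = 1.85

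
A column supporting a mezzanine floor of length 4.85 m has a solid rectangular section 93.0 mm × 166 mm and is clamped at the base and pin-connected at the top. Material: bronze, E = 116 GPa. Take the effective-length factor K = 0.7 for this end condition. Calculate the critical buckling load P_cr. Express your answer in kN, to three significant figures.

Buckling occurs about the weak axis: I_min = h·b³/12 with b = 93.0 mm (the shorter side).
I_min = 166×93.0³/12 = 1.113×10^7 mm⁴
I = 1.113×10^7 mm⁴ = 1.113×10^-5 m⁴
Effective length L_e = K·L = 0.7 × 4.85 = 3.395 m
P_cr = π²EI / L_e² = π² × 116×10⁹ × 1.113×10^-5 / 3.395² = 1.105×10^6 N

P_cr ≈ 1110 kN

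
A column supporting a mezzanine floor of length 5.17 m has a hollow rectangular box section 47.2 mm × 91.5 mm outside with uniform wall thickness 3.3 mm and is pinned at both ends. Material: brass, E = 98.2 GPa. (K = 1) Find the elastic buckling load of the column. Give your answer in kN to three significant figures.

Inner dimensions: h_i = 91.5 − 2×3.3 = 84.90 mm, b_i = 47.2 − 2×3.3 = 40.60 mm
Weak-axis I_min = (h_o·b_o³ − h_i·b_i³)/12 with b_o = 47.2, b_i = 40.60 mm (shorter outer/inner sides).
I_min = (91.5×47.2³ − 84.90×40.60³)/12 = 3.283×10^5 mm⁴
I = 3.283×10^5 mm⁴ = 3.283×10^-7 m⁴
Effective length L_e = K·L = 1 × 5.17 = 5.170 m
P_cr = π²EI / L_e² = π² × 98.2×10⁹ × 3.283×10^-7 / 5.170² = 1.190×10^4 N

P_cr ≈ 11.9 kN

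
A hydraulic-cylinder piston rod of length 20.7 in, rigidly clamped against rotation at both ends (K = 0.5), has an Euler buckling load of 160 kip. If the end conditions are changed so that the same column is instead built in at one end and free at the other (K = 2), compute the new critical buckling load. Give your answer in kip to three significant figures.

P_cr ∝ 1/K², so P_cr,new = P_cr,old × (K_old/K_new)² = 160 × (0.5/2)²
= 160 × 0.06250 = 10.0 kip

P_cr ≈ 10.0 kip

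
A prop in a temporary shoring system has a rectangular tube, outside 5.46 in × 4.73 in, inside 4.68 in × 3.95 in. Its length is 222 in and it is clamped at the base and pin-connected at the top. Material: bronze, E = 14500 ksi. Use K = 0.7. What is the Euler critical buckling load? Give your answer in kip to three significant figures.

P_cr ≈ 143 kip

Weak-axis I_min = (h_o·b_o³ − h_i·b_i³)/12 with b_o = 4.73, b_i = 3.950 in (shorter outer/inner sides).
I_min = (5.46×4.73³ − 4.680×3.950³)/12 = 24.11 in⁴
Effective length L_e = K·L = 0.7 × 222 = 155.4 in
P_cr = π²EI / L_e² = π² × 14500×10³ × 24.11 / 155.4² = 1.429×10^5 lb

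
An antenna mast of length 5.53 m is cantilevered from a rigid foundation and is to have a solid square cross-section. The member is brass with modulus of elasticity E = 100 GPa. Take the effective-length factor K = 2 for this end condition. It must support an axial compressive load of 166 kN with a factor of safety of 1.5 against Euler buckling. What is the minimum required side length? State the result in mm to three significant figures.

Required P_cr = n·P = 1.5 × 166 = 249.0 kN
L_e = K·L = 2 × 5.53 = 11.06 m
Required I = P_cr·L_e²/(π²E) = 2.490×10^5 × 11.06² / (π² × 1.00×10^11) = 3.086×10^-5 m⁴
I_req = 3.086×10^7 mm⁴
Solid square: I = a⁴/12  ⇒  a = (12I)^(1/4) = (12×3.086×10^7)^(1/4) = 139 mm

a ≈ 139 mm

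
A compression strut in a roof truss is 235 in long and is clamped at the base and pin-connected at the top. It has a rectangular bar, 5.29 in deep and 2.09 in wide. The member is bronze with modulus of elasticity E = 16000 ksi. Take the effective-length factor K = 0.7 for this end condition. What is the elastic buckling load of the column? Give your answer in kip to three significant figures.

P_cr ≈ 23.5 kip

Buckling occurs about the weak axis: I_min = h·b³/12 with b = 2.09 in (the shorter side).
I_min = 5.29×2.09³/12 = 4.025 in⁴
Effective length L_e = K·L = 0.7 × 235 = 164.5 in
P_cr = π²EI / L_e² = π² × 16000×10³ × 4.025 / 164.5² = 2.349×10^4 lb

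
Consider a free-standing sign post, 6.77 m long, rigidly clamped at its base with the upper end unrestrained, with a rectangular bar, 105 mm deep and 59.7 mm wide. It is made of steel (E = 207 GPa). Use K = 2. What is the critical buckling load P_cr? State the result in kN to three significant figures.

P_cr ≈ 20.7 kN

Buckling occurs about the weak axis: I_min = h·b³/12 with b = 59.7 mm (the shorter side).
I_min = 105×59.7³/12 = 1.862×10^6 mm⁴
I = 1.862×10^6 mm⁴ = 1.862×10^-6 m⁴
Effective length L_e = K·L = 2 × 6.77 = 13.54 m
P_cr = π²EI / L_e² = π² × 207×10⁹ × 1.862×10^-6 / 13.54² = 2.075×10^4 N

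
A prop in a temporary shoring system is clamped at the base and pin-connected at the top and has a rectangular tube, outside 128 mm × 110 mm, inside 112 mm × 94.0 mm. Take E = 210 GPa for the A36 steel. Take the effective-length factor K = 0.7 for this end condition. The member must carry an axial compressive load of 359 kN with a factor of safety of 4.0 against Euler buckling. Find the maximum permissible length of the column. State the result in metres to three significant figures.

Weak-axis I_min = (h_o·b_o³ − h_i·b_i³)/12 with b_o = 110, b_i = 94.00 mm (shorter outer/inner sides).
I_min = (128×110³ − 112.0×94.00³)/12 = 6.445×10^6 mm⁴
I = 6.445×10^-6 m⁴
Required critical load P_cr = n·P = 4.0 × 359 = 1436 kN = 1.436×10^6 N
From P_cr = π²EI/(K·L)²:  L = (1/K)·√(π²EI/P_cr) = (1/0.7)·√(π²×2.10×10^11×6.445×10^-6/1.436×10^6)
L = 4.36 m

L_max ≈ 4.36 m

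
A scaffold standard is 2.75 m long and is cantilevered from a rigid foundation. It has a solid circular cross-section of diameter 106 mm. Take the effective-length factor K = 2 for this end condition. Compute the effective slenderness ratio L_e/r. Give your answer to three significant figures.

I = πd⁴/64 = π×106⁴/64 = 6.197×10^6 mm⁴
A = 8.825×10^3 mm²;  r_min = √(I/A) = √(6.197×10^6/8.825×10^3) = 26.50 mm
L_e = K·L = 2 × 2.75 m = 5.500 m = 5500.0 mm
λ = L_e / r_min = 5500.0 / 26.50 = 208

λ ≈ 208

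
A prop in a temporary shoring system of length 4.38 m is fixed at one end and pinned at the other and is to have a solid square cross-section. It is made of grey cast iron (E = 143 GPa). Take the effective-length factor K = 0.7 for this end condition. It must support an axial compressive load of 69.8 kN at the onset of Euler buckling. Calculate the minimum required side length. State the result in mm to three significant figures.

a ≈ 48.6 mm

L_e = K·L = 0.7 × 4.38 = 3.066 m
Required I = P_cr·L_e²/(π²E) = 6.980×10^4 × 3.066² / (π² × 1.43×10^11) = 4.649×10^-7 m⁴
I_req = 4.649×10^5 mm⁴
Solid square: I = a⁴/12  ⇒  a = (12I)^(1/4) = (12×4.649×10^5)^(1/4) = 48.6 mm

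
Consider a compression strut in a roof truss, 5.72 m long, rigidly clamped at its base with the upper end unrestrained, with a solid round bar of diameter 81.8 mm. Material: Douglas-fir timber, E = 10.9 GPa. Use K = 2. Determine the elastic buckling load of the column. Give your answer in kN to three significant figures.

I = πd⁴/64 = π×81.8⁴/64 = 2.198×10^6 mm⁴
I = 2.198×10^6 mm⁴ = 2.198×10^-6 m⁴
Effective length L_e = K·L = 2 × 5.72 = 11.44 m
P_cr = π²EI / L_e² = π² × 10.9×10⁹ × 2.198×10^-6 / 11.44² = 1.807×10^3 N

P_cr ≈ 1.81 kN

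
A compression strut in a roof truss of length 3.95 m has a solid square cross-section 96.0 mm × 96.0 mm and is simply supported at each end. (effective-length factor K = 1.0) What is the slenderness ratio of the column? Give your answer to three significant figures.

λ ≈ 143

For a square r = a/√12 = 96.0/√12 = 27.71 mm
L_e = K·L = 1 × 3.95 m = 3.950 m = 3950.0 mm
λ = L_e / r_min = 3950.0 / 27.71 = 143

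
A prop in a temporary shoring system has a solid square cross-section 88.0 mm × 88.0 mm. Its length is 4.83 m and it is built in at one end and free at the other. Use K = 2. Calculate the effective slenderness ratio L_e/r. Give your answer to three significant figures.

For a square r = a/√12 = 88.0/√12 = 25.40 mm
L_e = K·L = 2 × 4.83 m = 9.660 m = 9660.0 mm
λ = L_e / r_min = 9660.0 / 25.40 = 380

λ ≈ 380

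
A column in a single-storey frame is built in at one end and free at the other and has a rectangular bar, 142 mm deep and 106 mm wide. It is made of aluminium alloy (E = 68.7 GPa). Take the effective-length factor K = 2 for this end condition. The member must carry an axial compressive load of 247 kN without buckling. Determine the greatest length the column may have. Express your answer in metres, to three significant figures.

L_max ≈ 3.11 m

Buckling occurs about the weak axis: I_min = h·b³/12 with b = 106 mm (the shorter side).
I_min = 142×106³/12 = 1.409×10^7 mm⁴
I = 1.409×10^-5 m⁴
At the buckling limit P_cr = P = 2.470×10^5 N
From P_cr = π²EI/(K·L)²:  L = (1/K)·√(π²EI/P_cr) = (1/2)·√(π²×6.87×10^10×1.409×10^-5/2.470×10^5)
L = 3.11 m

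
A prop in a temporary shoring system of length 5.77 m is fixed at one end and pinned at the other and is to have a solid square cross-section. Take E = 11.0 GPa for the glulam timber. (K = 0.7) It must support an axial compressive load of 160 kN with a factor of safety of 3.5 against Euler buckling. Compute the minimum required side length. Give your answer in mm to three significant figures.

a ≈ 178 mm

Required P_cr = n·P = 3.5 × 160 = 560.0 kN
L_e = K·L = 0.7 × 5.77 = 4.039 m
Required I = P_cr·L_e²/(π²E) = 5.600×10^5 × 4.039² / (π² × 1.10×10^10) = 8.415×10^-5 m⁴
I_req = 8.415×10^7 mm⁴
Solid square: I = a⁴/12  ⇒  a = (12I)^(1/4) = (12×8.415×10^7)^(1/4) = 178 mm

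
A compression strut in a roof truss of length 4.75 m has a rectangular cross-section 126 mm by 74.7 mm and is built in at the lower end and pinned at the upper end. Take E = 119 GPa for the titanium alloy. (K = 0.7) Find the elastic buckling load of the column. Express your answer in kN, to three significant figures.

Buckling occurs about the weak axis: I_min = h·b³/12 with b = 74.7 mm (the shorter side).
I_min = 126×74.7³/12 = 4.377×10^6 mm⁴
I = 4.377×10^6 mm⁴ = 4.377×10^-6 m⁴
Effective length L_e = K·L = 0.7 × 4.75 = 3.325 m
P_cr = π²EI / L_e² = π² × 119×10⁹ × 4.377×10^-6 / 3.325² = 4.650×10^5 N

P_cr ≈ 465 kN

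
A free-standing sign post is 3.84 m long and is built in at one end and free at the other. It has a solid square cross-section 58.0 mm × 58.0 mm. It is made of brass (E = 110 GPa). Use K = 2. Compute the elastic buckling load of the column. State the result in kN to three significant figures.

P_cr ≈ 17.4 kN

I = a⁴/12 = 58.0⁴/12 = 9.430×10^5 mm⁴
I = 9.430×10^5 mm⁴ = 9.430×10^-7 m⁴
Effective length L_e = K·L = 2 × 3.84 = 7.680 m
P_cr = π²EI / L_e² = π² × 110×10⁹ × 9.430×10^-7 / 7.680² = 1.736×10^4 N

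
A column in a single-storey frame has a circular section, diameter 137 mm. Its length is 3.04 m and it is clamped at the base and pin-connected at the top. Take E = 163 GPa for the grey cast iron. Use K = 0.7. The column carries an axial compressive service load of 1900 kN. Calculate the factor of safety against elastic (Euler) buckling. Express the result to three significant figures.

I = πd⁴/64 = π×137⁴/64 = 1.729×10^7 mm⁴
I = 1.729×10^7 mm⁴ = 1.729×10^-5 m⁴
Effective length L_e = K·L = 0.7 × 3.04 = 2.128 m
P_cr = π²EI / L_e² = π² × 163×10⁹ × 1.729×10^-5 / 2.128² = 6.143×10^6 N
Factor of safety n = P_cr / P = 6143.2 / 1900 = 3.23

n ≈ 3.23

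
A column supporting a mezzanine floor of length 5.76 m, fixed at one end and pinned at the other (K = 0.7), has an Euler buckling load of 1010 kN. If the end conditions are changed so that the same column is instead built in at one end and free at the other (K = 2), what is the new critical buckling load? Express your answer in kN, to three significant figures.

P_cr ∝ 1/K², so P_cr,new = P_cr,old × (K_old/K_new)² = 1010 × (0.7/2)²
= 1010 × 0.1225 = 124 kN

P_cr ≈ 124 kN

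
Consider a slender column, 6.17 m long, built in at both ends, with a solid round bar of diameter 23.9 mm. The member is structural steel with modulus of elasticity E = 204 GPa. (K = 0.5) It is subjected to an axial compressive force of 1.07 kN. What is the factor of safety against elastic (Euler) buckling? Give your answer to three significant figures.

n ≈ 3.17

I = πd⁴/64 = π×23.9⁴/64 = 1.602×10^4 mm⁴
I = 1.602×10^4 mm⁴ = 1.602×10^-8 m⁴
Effective length L_e = K·L = 0.5 × 6.17 = 3.085 m
P_cr = π²EI / L_e² = π² × 204×10⁹ × 1.602×10^-8 / 3.085² = 3.388×10^3 N
Factor of safety n = P_cr / P = 3.3883 / 1.07 = 3.17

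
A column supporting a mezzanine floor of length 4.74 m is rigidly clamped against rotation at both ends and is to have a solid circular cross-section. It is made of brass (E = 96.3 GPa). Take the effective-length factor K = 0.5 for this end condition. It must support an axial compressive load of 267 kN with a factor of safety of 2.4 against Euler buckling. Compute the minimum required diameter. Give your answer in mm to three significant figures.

d ≈ 93.7 mm

Required P_cr = n·P = 2.4 × 267 = 640.8 kN
L_e = K·L = 0.5 × 4.74 = 2.370 m
Required I = P_cr·L_e²/(π²E) = 6.408×10^5 × 2.370² / (π² × 9.63×10^10) = 3.787×10^-6 m⁴
I_req = 3.787×10^6 mm⁴
Solid circle: I = πd⁴/64  ⇒  d = (64I/π)^(1/4) = (64×3.787×10^6/π)^(1/4) = 93.7 mm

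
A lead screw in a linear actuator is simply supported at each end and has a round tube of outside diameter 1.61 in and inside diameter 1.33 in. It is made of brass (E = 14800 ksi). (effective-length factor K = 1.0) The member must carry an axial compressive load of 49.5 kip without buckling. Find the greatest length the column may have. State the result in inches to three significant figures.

L_max ≈ 22.8 in

d_o = 1.61 in, d_i = 1.33 in
I = π(d_o⁴ − d_i⁴)/64 = π(1.61⁴ − 1.330⁴)/64 = 0.1762 in⁴
At the buckling limit P_cr = P = 4.950×10^4 lb
From P_cr = π²EI/(K·L)²:  L = (1/K)·√(π²EI/P_cr) = (1/1)·√(π²×1.48×10^7×0.1762/4.950×10^4)
L = 22.8 in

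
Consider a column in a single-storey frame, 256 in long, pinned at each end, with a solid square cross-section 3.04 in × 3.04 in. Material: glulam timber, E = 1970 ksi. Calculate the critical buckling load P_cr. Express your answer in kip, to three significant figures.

I = a⁴/12 = 3.04⁴/12 = 7.117 in⁴
Effective length L_e = K·L = 1 × 256 = 256.0 in
P_cr = π²EI / L_e² = π² × 1970×10³ × 7.117 / 256.0² = 2.112×10^3 lb

P_cr ≈ 2.11 kip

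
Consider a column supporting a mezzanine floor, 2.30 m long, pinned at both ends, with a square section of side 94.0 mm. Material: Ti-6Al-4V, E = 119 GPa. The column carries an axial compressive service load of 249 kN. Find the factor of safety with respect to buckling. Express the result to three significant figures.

I = a⁴/12 = 94.0⁴/12 = 6.506×10^6 mm⁴
I = 6.506×10^6 mm⁴ = 6.506×10^-6 m⁴
Effective length L_e = K·L = 1 × 2.30 = 2.300 m
P_cr = π²EI / L_e² = π² × 119×10⁹ × 6.506×10^-6 / 2.300² = 1.445×10^6 N
Factor of safety n = P_cr / P = 1444.5 / 249 = 5.80

n ≈ 5.80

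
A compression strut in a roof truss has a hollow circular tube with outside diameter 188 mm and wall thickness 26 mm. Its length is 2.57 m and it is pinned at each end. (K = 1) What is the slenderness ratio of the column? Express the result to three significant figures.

Inner diameter d_i = 188 − 2×26 = 136.0 mm
I = π(d_o⁴ − d_i⁴)/64 = π(188⁴ − 136.0⁴)/64 = 4.453×10^7 mm⁴
A = 1.323×10^4 mm²;  r_min = √(I/A) = √(4.453×10^7/1.323×10^4) = 58.01 mm
L_e = K·L = 1 × 2.57 m = 2.570 m = 2570.0 mm
λ = L_e / r_min = 2570.0 / 58.01 = 44.3

λ ≈ 44.3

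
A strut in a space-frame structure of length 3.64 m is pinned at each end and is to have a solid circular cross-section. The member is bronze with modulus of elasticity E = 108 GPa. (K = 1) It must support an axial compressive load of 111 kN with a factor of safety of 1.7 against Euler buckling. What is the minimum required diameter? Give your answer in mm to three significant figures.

d ≈ 83.1 mm

Required P_cr = n·P = 1.7 × 111 = 188.7 kN
L_e = K·L = 1 × 3.64 = 3.640 m
Required I = P_cr·L_e²/(π²E) = 1.887×10^5 × 3.640² / (π² × 1.08×10^11) = 2.346×10^-6 m⁴
I_req = 2.346×10^6 mm⁴
Solid circle: I = πd⁴/64  ⇒  d = (64I/π)^(1/4) = (64×2.346×10^6/π)^(1/4) = 83.1 mm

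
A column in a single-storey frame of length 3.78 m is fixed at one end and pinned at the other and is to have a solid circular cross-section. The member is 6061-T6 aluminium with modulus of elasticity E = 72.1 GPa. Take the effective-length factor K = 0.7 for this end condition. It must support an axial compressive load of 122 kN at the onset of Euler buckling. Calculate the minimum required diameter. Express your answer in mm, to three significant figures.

L_e = K·L = 0.7 × 3.78 = 2.646 m
Required I = P_cr·L_e²/(π²E) = 1.220×10^5 × 2.646² / (π² × 7.21×10^10) = 1.200×10^-6 m⁴
I_req = 1.200×10^6 mm⁴
Solid circle: I = πd⁴/64  ⇒  d = (64I/π)^(1/4) = (64×1.200×10^6/π)^(1/4) = 70.3 mm

d ≈ 70.3 mm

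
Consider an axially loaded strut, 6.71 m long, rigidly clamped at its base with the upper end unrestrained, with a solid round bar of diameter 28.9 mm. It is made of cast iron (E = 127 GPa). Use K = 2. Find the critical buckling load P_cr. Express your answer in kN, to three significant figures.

P_cr ≈ 0.238 kN

I = πd⁴/64 = π×28.9⁴/64 = 3.424×10^4 mm⁴
I = 3.424×10^4 mm⁴ = 3.424×10^-8 m⁴
Effective length L_e = K·L = 2 × 6.71 = 13.42 m
P_cr = π²EI / L_e² = π² × 127×10⁹ × 3.424×10^-8 / 13.42² = 238.3 N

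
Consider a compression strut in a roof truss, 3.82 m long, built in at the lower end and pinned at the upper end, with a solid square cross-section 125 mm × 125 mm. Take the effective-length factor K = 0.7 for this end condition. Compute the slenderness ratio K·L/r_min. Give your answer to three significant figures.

λ ≈ 74.1

I = a⁴/12 = 125⁴/12 = 2.035×10^7 mm⁴
A = 1.562×10^4 mm²;  r_min = √(I/A) = √(2.035×10^7/1.562×10^4) = 36.08 mm
L_e = K·L = 0.7 × 3.82 m = 2.674 m = 2674.0 mm
λ = L_e / r_min = 2674.0 / 36.08 = 74.1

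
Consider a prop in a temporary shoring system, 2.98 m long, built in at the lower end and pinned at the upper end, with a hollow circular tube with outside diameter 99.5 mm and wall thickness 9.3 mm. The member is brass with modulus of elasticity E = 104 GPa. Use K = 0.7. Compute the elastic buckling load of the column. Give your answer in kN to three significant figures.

P_cr ≈ 639 kN

Inner diameter d_i = 99.5 − 2×9.3 = 80.90 mm
I = π(d_o⁴ − d_i⁴)/64 = π(99.5⁴ − 80.90⁴)/64 = 2.709×10^6 mm⁴
I = 2.709×10^6 mm⁴ = 2.709×10^-6 m⁴
Effective length L_e = K·L = 0.7 × 2.98 = 2.086 m
P_cr = π²EI / L_e² = π² × 104×10⁹ × 2.709×10^-6 / 2.086² = 6.389×10^5 N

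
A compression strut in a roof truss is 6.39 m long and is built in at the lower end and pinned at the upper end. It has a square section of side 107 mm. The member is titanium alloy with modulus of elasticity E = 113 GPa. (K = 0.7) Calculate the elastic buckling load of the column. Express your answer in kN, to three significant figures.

P_cr ≈ 609 kN

I = a⁴/12 = 107⁴/12 = 1.092×10^7 mm⁴
I = 1.092×10^7 mm⁴ = 1.092×10^-5 m⁴
Effective length L_e = K·L = 0.7 × 6.39 = 4.473 m
P_cr = π²EI / L_e² = π² × 113×10⁹ × 1.092×10^-5 / 4.473² = 6.089×10^5 N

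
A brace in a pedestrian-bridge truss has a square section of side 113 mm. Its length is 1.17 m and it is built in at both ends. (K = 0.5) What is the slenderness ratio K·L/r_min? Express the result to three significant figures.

λ ≈ 17.9

I = a⁴/12 = 113⁴/12 = 1.359×10^7 mm⁴
A = 1.277×10^4 mm²;  r_min = √(I/A) = √(1.359×10^7/1.277×10^4) = 32.62 mm
L_e = K·L = 0.5 × 1.17 m = 0.5850 m = 585.00 mm
λ = L_e / r_min = 585.00 / 32.62 = 17.9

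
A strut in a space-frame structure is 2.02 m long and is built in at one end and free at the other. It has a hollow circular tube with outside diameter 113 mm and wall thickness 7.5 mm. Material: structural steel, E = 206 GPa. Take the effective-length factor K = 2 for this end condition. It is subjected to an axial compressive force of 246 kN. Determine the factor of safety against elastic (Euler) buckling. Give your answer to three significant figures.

n ≈ 1.76

Inner diameter d_i = 113 − 2×7.5 = 98.00 mm
I = π(d_o⁴ − d_i⁴)/64 = π(113⁴ − 98.00⁴)/64 = 3.476×10^6 mm⁴
I = 3.476×10^6 mm⁴ = 3.476×10^-6 m⁴
Effective length L_e = K·L = 2 × 2.02 = 4.040 m
P_cr = π²EI / L_e² = π² × 206×10⁹ × 3.476×10^-6 / 4.040² = 4.330×10^5 N
Factor of safety n = P_cr / P = 432.98 / 246 = 1.76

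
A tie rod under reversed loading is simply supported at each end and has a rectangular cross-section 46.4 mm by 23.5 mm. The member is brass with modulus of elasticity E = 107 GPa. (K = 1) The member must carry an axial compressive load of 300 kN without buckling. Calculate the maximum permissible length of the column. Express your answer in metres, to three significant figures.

L_max ≈ 0.420 m

Buckling occurs about the weak axis: I_min = h·b³/12 with b = 23.5 mm (the shorter side).
I_min = 46.4×23.5³/12 = 5.018×10^4 mm⁴
I = 5.018×10^-8 m⁴
At the buckling limit P_cr = P = 3.000×10^5 N
From P_cr = π²EI/(K·L)²:  L = (1/K)·√(π²EI/P_cr) = (1/1)·√(π²×1.07×10^11×5.018×10^-8/3.000×10^5)
L = 0.420 m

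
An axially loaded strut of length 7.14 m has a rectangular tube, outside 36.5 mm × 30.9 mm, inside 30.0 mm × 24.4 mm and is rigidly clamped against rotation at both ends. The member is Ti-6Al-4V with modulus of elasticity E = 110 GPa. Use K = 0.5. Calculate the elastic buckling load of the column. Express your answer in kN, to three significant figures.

Weak-axis I_min = (h_o·b_o³ − h_i·b_i³)/12 with b_o = 30.9, b_i = 24.40 mm (shorter outer/inner sides).
I_min = (36.5×30.9³ − 30.00×24.40³)/12 = 5.342×10^4 mm⁴
I = 5.342×10^4 mm⁴ = 5.342×10^-8 m⁴
Effective length L_e = K·L = 0.5 × 7.14 = 3.570 m
P_cr = π²EI / L_e² = π² × 110×10⁹ × 5.342×10^-8 / 3.570² = 4.551×10^3 N

P_cr ≈ 4.55 kN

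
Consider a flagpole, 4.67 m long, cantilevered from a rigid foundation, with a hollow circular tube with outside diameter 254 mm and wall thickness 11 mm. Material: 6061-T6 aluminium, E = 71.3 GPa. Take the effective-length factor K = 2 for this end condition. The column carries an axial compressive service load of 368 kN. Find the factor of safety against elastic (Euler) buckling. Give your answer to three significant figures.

n ≈ 1.36

Inner diameter d_i = 254 − 2×11 = 232.0 mm
I = π(d_o⁴ − d_i⁴)/64 = π(254⁴ − 232.0⁴)/64 = 6.211×10^7 mm⁴
I = 6.211×10^7 mm⁴ = 6.211×10^-5 m⁴
Effective length L_e = K·L = 2 × 4.67 = 9.340 m
P_cr = π²EI / L_e² = π² × 71.3×10⁹ × 6.211×10^-5 / 9.340² = 5.010×10^5 N
Factor of safety n = P_cr / P = 501.02 / 368 = 1.36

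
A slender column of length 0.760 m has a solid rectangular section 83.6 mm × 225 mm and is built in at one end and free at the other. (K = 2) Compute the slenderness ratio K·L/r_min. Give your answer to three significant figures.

For a rectangle r_min = b/√12 = 83.6/√12 = 24.13 mm
L_e = K·L = 2 × 0.760 m = 1.520 m = 1520.0 mm
λ = L_e / r_min = 1520.0 / 24.13 = 63.0

λ ≈ 63.0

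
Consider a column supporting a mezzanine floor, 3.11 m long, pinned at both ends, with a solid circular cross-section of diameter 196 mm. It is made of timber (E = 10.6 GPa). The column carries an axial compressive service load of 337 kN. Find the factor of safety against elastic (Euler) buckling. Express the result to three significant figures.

n ≈ 2.33

I = πd⁴/64 = π×196⁴/64 = 7.244×10^7 mm⁴
I = 7.244×10^7 mm⁴ = 7.244×10^-5 m⁴
Effective length L_e = K·L = 1 × 3.11 = 3.110 m
P_cr = π²EI / L_e² = π² × 10.6×10⁹ × 7.244×10^-5 / 3.110² = 7.836×10^5 N
Factor of safety n = P_cr / P = 783.57 / 337 = 2.33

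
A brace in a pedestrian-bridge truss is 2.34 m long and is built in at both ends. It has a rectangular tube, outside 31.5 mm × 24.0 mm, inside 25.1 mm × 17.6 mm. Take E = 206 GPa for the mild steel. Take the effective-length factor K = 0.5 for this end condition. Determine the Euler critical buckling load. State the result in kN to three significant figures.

P_cr ≈ 37.0 kN

Weak-axis I_min = (h_o·b_o³ − h_i·b_i³)/12 with b_o = 24.0, b_i = 17.60 mm (shorter outer/inner sides).
I_min = (31.5×24.0³ − 25.10×17.60³)/12 = 2.488×10^4 mm⁴
I = 2.488×10^4 mm⁴ = 2.488×10^-8 m⁴
Effective length L_e = K·L = 0.5 × 2.34 = 1.170 m
P_cr = π²EI / L_e² = π² × 206×10⁹ × 2.488×10^-8 / 1.170² = 3.696×10^4 N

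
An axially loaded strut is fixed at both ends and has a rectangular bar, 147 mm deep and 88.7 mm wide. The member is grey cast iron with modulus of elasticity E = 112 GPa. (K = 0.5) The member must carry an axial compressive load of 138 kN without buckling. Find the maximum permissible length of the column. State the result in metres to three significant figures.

Buckling occurs about the weak axis: I_min = h·b³/12 with b = 88.7 mm (the shorter side).
I_min = 147×88.7³/12 = 8.549×10^6 mm⁴
I = 8.549×10^-6 m⁴
At the buckling limit P_cr = P = 1.380×10^5 N
From P_cr = π²EI/(K·L)²:  L = (1/K)·√(π²EI/P_cr) = (1/0.5)·√(π²×1.12×10^11×8.549×10^-6/1.380×10^5)
L = 16.6 m

L_max ≈ 16.6 m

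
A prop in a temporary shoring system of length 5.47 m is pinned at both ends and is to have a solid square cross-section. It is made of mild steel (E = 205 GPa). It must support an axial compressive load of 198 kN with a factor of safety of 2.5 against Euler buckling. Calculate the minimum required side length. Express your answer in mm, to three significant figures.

Required P_cr = n·P = 2.5 × 198 = 495.0 kN
L_e = K·L = 1 × 5.47 = 5.470 m
Required I = P_cr·L_e²/(π²E) = 4.950×10^5 × 5.470² / (π² × 2.05×10^11) = 7.320×10^-6 m⁴
I_req = 7.320×10^6 mm⁴
Solid square: I = a⁴/12  ⇒  a = (12I)^(1/4) = (12×7.320×10^6)^(1/4) = 96.8 mm

a ≈ 96.8 mm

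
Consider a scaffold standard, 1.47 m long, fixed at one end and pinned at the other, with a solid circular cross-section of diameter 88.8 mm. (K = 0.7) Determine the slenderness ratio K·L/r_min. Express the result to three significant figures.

λ ≈ 46.4

For a solid circle r = d/4 = 88.8/4 = 22.20 mm
L_e = K·L = 0.7 × 1.47 m = 1.029 m = 1029.0 mm
λ = L_e / r_min = 1029.0 / 22.20 = 46.4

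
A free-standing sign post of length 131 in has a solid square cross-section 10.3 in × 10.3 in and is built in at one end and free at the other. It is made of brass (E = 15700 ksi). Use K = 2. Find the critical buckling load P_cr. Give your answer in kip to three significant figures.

P_cr ≈ 2120 kip

I = a⁴/12 = 10.3⁴/12 = 937.9 in⁴
Effective length L_e = K·L = 2 × 131 = 262.0 in
P_cr = π²EI / L_e² = π² × 15700×10³ × 937.9 / 262.0² = 2.117×10^6 lb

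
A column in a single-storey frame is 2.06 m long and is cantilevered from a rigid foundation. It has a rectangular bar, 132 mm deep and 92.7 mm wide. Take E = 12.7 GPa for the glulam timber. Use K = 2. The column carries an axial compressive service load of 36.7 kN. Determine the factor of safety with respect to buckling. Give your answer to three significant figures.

n ≈ 1.76

Buckling occurs about the weak axis: I_min = h·b³/12 with b = 92.7 mm (the shorter side).
I_min = 132×92.7³/12 = 8.763×10^6 mm⁴
I = 8.763×10^6 mm⁴ = 8.763×10^-6 m⁴
Effective length L_e = K·L = 2 × 2.06 = 4.120 m
P_cr = π²EI / L_e² = π² × 12.7×10⁹ × 8.763×10^-6 / 4.120² = 6.471×10^4 N
Factor of safety n = P_cr / P = 64.705 / 36.7 = 1.76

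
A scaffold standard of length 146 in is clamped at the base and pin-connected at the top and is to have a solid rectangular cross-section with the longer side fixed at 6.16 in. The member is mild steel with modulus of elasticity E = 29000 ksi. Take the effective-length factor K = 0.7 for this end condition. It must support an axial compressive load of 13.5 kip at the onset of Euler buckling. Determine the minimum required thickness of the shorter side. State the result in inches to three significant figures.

L_e = K·L = 0.7 × 146 = 102.2 in
Required I = P_cr·L_e²/(π²E) = 1.350×10^4 × 102.2² / (π² × 2.90×10^7) = 0.4926 in⁴
Rectangle, weak axis: I_min = h·b³/12 with h = 6.16 in fixed  ⇒  b = (12I/h)^(1/3) = 0.986 in

b ≈ 0.986 in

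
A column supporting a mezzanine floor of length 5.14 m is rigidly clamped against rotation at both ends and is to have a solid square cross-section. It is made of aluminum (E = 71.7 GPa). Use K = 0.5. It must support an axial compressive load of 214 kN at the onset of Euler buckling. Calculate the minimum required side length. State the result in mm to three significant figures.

a ≈ 70.0 mm

L_e = K·L = 0.5 × 5.14 = 2.570 m
Required I = P_cr·L_e²/(π²E) = 2.140×10^5 × 2.570² / (π² × 7.17×10^10) = 1.997×10^-6 m⁴
I_req = 1.997×10^6 mm⁴
Solid square: I = a⁴/12  ⇒  a = (12I)^(1/4) = (12×1.997×10^6)^(1/4) = 70.0 mm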